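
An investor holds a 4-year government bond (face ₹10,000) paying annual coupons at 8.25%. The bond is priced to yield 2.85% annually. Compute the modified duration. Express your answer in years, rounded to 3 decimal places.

Periodic yield y = 0.0285. First find Macaulay duration:
  t   CF        PV=CF/(1+0.0285)^t    t·PV
  1       825.00       802.1390       802.1390
  2       825.00       779.9116     1,559.8231
  3       825.00       758.3000     2,274.9000
  4    10,825.00     9,674.1033    38,696.4132
  Σ                 12,014.4539    43,333.2754
P = 12,014.4539; Macaulay duration = 43,333.2754 / 12,014.4539 = 3.60676 years.
Modified duration = D_Mac / (1 + y) = 3.60676 / 1.0285 = 3.50682 years.

3.507 years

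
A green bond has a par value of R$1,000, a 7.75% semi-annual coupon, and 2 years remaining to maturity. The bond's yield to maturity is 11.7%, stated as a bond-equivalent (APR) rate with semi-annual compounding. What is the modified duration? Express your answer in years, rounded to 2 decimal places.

Periodic yield y = 0.0585. First find Macaulay duration:
  t   CF        PV=CF/(1+0.0585)^t    t·PV
  1        38.75        36.6084        36.6084
  2        38.75        34.5852        69.1704
  3        38.75        32.6738        98.0213
  4     1,038.75       827.4611     3,309.8444
  Σ                    931.3284     3,513.6444
P = 931.3284; Macaulay duration = 3,513.6444 / 931.3284 = 3.77272 half-year periods = 1.88636 years.
Modified duration = D_Mac / (1 + y) = 1.88636 / 1.0585 = 1.78211 years.

1.78 years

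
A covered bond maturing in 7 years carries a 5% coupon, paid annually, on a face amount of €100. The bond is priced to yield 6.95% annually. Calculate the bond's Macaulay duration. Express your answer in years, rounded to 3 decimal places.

Periodic yield y = 0.0695. Discount each cash flow and weight by its year:
  t   CF        PV=CF/(1+0.0695)^t    t·PV
  1         5.00         4.6751         4.6751
  2         5.00         4.3713         8.7426
  3         5.00         4.0872        12.2616
  4         5.00         3.8216        15.2865
  5         5.00         3.5733        17.8664
  6         5.00         3.3411        20.0464
  7       105.00        65.6030       459.2211
  Σ                     89.4725       538.0996
Price P = Σ PV = 89.4725.
Macaulay duration = Σ(t·PV) / P = 538.0996 / 89.4725 = 6.01413 years.

6.014 years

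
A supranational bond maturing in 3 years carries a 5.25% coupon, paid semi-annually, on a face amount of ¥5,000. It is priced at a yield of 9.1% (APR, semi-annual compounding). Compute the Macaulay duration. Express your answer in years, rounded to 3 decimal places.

2.803 years

Periodic yield y = 0.0455. Discount each cash flow and weight by its period:
  t   CF        PV=CF/(1+0.0455)^t    t·PV
  1       131.25       125.5380       125.5380
  2       131.25       120.0746       240.1492
  3       131.25       114.8490       344.5470
  4       131.25       109.8508       439.4031
  5       131.25       105.0701       525.3505
  6     5,131.25     3,928.9722    23,573.8330
  Σ                  4,504.3547    25,248.8208
Price P = Σ PV = 4,504.3547.
Macaulay duration = Σ(t·PV) / P = 25,248.8208 / 4,504.3547 = 5.60542 half-year periods.
In years: 5.60542 / 2 = 2.80271 years.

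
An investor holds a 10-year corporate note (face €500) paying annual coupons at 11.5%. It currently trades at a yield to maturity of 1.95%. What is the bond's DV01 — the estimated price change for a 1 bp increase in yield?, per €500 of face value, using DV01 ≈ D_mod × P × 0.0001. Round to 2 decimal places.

€0.68

Periodic yield y = 0.0195.
  t   CF        PV=CF/(1+0.0195)^t    t·PV
  1        57.50        56.4002        56.4002
  2        57.50        55.3214       110.6429
  3        57.50        54.2633       162.7899
  4        57.50        53.2254       212.9016
  5        57.50        52.2074       261.0368
  6        57.50        51.2088       307.2527
  7        57.50        50.2293       351.6052
  8        57.50        49.2686       394.1486
  9        57.50        48.3262       434.9359
  10      557.50       459.5921     4,595.9212
  Σ                    930.0427     6,887.6349
P = 930.0427; D_Mac = 7.40572 yrs; D_mod = 7.26407 yrs.
DV01 ≈ 7.26407 × 930.0427 × 0.0001 = 0.675589.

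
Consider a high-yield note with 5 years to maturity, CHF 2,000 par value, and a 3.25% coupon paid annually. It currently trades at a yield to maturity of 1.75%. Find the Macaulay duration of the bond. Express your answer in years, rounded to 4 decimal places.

Periodic yield y = 0.0175. Discount each cash flow and weight by its year:
  t   CF        PV=CF/(1+0.0175)^t    t·PV
  1        65.00        63.8821        63.8821
  2        65.00        62.7834       125.5667
  3        65.00        61.7035       185.1106
  4        65.00        60.6423       242.5692
  5     2,065.00     1,893.4244     9,467.1219
  Σ                  2,142.4357    10,084.2506
Price P = Σ PV = 2,142.4357.
Macaulay duration = Σ(t·PV) / P = 10,084.2506 / 2,142.4357 = 4.70691 years.

4.7069 years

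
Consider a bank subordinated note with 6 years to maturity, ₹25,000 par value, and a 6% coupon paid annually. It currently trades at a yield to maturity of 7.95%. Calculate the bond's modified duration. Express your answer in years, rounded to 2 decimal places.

Periodic yield y = 0.0795. First find Macaulay duration:
  t   CF        PV=CF/(1+0.0795)^t    t·PV
  1     1,500.00     1,389.5322     1,389.5322
  2     1,500.00     1,287.1998     2,574.3996
  3     1,500.00     1,192.4037     3,577.2111
  4     1,500.00     1,104.5889     4,418.3556
  5     1,500.00     1,023.2412     5,116.2061
  6    26,500.00    16,745.9579   100,475.7471
  Σ                 22,742.9237   117,551.4517
P = 22,742.9237; Macaulay duration = 117,551.4517 / 22,742.9237 = 5.16870 years.
Modified duration = D_Mac / (1 + y) = 5.16870 / 1.0795 = 4.78805 years.

4.79 years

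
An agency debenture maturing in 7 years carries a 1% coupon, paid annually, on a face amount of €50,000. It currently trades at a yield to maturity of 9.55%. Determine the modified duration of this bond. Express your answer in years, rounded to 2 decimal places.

6.13 years

Periodic yield y = 0.0955. First find Macaulay duration:
  t   CF        PV=CF/(1+0.0955)^t    t·PV
  1       500.00       456.4126       456.4126
  2       500.00       416.6249       833.2498
  3       500.00       380.3057     1,140.9172
  4       500.00       347.1526     1,388.6106
  5       500.00       316.8897     1,584.4484
  6       500.00       289.2649     1,735.5893
  7    50,500.00    26,668.8756   186,682.1289
  Σ                 28,875.5260   193,821.3568
P = 28,875.5260; Macaulay duration = 193,821.3568 / 28,875.5260 = 6.71231 years.
Modified duration = D_Mac / (1 + y) = 6.71231 / 1.0955 = 6.12716 years.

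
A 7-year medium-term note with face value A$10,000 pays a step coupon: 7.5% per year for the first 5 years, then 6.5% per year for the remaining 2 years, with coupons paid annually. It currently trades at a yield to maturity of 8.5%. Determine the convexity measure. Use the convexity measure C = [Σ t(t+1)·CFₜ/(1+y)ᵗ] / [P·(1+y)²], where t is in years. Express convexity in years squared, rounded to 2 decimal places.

35.51

With y = 0.085:
  t   CF        PV=CF/(1+0.085)^t    t·PV        t(t+1)·PV
  1       750.00       691.2442       691.2442       1,382.4885
  2       750.00       637.0915     1,274.1829       3,822.5488
  3       750.00       587.1811     1,761.5432       7,046.1729
  4       750.00       541.1807     2,164.7229      10,823.6143
  5       750.00       498.7841     2,493.9203      14,963.5220
  6       650.00       398.4143     2,390.4859      16,733.4010
  7    10,650.00     6,016.4656    42,115.2595     336,922.0756
  Σ                  9,370.3615    52,891.3589     391,693.8230
P = 9,370.3615.
Convexity = Σ t(t+1)·PV / [P·(1+y)²] = 391,693.8230 / (9,370.3615 × 1.177225) = 35.50838.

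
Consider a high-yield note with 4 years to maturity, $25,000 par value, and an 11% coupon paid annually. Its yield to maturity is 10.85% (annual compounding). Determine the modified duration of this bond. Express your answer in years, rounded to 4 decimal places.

3.1079 years

Periodic yield y = 0.1085. First find Macaulay duration:
  t   CF        PV=CF/(1+0.1085)^t    t·PV
  1     2,750.00     2,480.8300     2,480.8300
  2     2,750.00     2,238.0063     4,476.0125
  3     2,750.00     2,018.9502     6,056.8505
  4    27,750.00    18,378.9289    73,515.7156
  Σ                 25,116.7153    86,529.4086
P = 25,116.7153; Macaulay duration = 86,529.4086 / 25,116.7153 = 3.44509 years.
Modified duration = D_Mac / (1 + y) = 3.44509 / 1.1085 = 3.10789 years.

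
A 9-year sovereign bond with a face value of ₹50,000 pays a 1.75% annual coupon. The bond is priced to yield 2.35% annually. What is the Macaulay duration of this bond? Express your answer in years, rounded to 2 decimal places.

8.39 years

Periodic yield y = 0.0235. Discount each cash flow and weight by its year:
  t   CF        PV=CF/(1+0.0235)^t    t·PV
  1       875.00       854.9096       854.9096
  2       875.00       835.2805     1,670.5611
  3       875.00       816.1021     2,448.3064
  4       875.00       797.3641     3,189.4563
  5       875.00       779.0563     3,895.2813
  6       875.00       761.1688     4,567.0127
  7       875.00       743.6920     5,205.8442
  8       875.00       726.6165     5,812.9323
  9    50,875.00    41,277.5393   371,497.8534
  Σ                 47,591.7292   399,142.1573
Price P = Σ PV = 47,591.7292.
Macaulay duration = Σ(t·PV) / P = 399,142.1573 / 47,591.7292 = 8.38680 years.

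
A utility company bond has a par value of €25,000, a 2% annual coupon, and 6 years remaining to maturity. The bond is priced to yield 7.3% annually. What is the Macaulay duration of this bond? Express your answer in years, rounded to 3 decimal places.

5.659 years

Periodic yield y = 0.073. Discount each cash flow and weight by its year:
  t   CF        PV=CF/(1+0.073)^t    t·PV
  1       500.00       465.9832       465.9832
  2       500.00       434.2807       868.5615
  3       500.00       404.7351     1,214.2052
  4       500.00       377.1995     1,508.7980
  5       500.00       351.5373     1,757.6864
  6    25,500.00    16,708.6687   100,252.0124
  Σ                 18,742.4045   106,067.2467
Price P = Σ PV = 18,742.4045.
Macaulay duration = Σ(t·PV) / P = 106,067.2467 / 18,742.4045 = 5.65921 years.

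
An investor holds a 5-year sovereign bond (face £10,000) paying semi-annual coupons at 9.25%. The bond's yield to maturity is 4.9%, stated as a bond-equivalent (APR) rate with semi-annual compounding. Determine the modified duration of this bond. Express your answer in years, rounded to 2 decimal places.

4.10 years

Periodic yield y = 0.0245. First find Macaulay duration:
  t   CF        PV=CF/(1+0.0245)^t    t·PV
  1       462.50       451.4397       451.4397
  2       462.50       440.6439       881.2879
  3       462.50       430.1063     1,290.3190
  4       462.50       419.8207     1,679.2829
  5       462.50       409.7811     2,048.9055
  6       462.50       399.9816     2,399.8893
  7       462.50       390.4164     2,732.9145
  8       462.50       381.0799     3,048.6391
  9       462.50       371.9667     3,347.7004
  10   10,462.50     8,213.2652    82,132.6515
  Σ                 11,908.5015   100,013.0299
P = 11,908.5015; Macaulay duration = 100,013.0299 / 11,908.5015 = 8.39846 half-year periods = 4.19923 years.
Modified duration = D_Mac / (1 + y) = 4.19923 / 1.0245 = 4.09881 years.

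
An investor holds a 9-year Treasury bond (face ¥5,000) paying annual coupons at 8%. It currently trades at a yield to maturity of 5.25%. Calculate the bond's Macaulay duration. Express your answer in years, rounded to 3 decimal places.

Periodic yield y = 0.0525. Discount each cash flow and weight by its year:
  t   CF        PV=CF/(1+0.0525)^t    t·PV
  1       400.00       380.0475       380.0475
  2       400.00       361.0903       722.1805
  3       400.00       343.0786     1,029.2359
  4       400.00       325.9655     1,303.8618
  5       400.00       309.7059     1,548.5295
  6       400.00       294.2574     1,765.5443
  7       400.00       279.5795     1,957.0562
  8       400.00       265.6337     2,125.0695
  9     5,400.00     3,407.1780    30,664.6017
  Σ                  5,966.5363    41,496.1270
Price P = Σ PV = 5,966.5363.
Macaulay duration = Σ(t·PV) / P = 41,496.1270 / 5,966.5363 = 6.95481 years.

6.955 years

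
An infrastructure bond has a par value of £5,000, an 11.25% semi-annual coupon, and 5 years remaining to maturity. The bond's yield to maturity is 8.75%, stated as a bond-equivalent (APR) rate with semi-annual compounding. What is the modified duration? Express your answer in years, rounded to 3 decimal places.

Periodic yield y = 0.04375. First find Macaulay duration:
  t   CF        PV=CF/(1+0.04375)^t    t·PV
  1       281.25       269.4611       269.4611
  2       281.25       258.1663       516.3326
  3       281.25       247.3450       742.0349
  4       281.25       236.9772       947.9088
  5       281.25       227.0440     1,135.2202
  6       281.25       217.5272     1,305.1633
  7       281.25       208.4093     1,458.8652
  8       281.25       199.6736     1,597.3887
  9       281.25       191.3040     1,721.7363
  10    5,281.25     3,441.6907    34,416.9072
  Σ                  5,497.5985    44,111.0183
P = 5,497.5985; Macaulay duration = 44,111.0183 / 5,497.5985 = 8.02369 half-year periods = 4.01184 years.
Modified duration = D_Mac / (1 + y) = 4.01184 / 1.04375 = 3.84368 years.

3.844 years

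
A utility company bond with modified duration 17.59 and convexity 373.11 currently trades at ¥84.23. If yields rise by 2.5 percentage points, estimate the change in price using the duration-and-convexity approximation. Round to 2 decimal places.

Duration effect: -D_mod·Δy = -17.59 × (+0.025) = -0.439750
Convexity effect: ½·C·(Δy)² = 0.5 × 373.11 × (0.025)² = +0.116596875
ΔP/P ≈ -0.439750 + 0.116596875 = -0.323153125
ΔP ≈ 84.23 × (-0.323153125) = -27.21918771875.

-¥27.22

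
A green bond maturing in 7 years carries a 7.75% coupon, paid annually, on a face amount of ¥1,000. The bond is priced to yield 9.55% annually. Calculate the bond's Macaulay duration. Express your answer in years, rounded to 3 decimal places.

5.587 years

Periodic yield y = 0.0955. Discount each cash flow and weight by its year:
  t   CF        PV=CF/(1+0.0955)^t    t·PV
  1        77.50        70.7440        70.7440
  2        77.50        64.5769       129.1537
  3        77.50        58.9474       176.8422
  4        77.50        53.8087       215.2346
  5        77.50        49.1179       245.5895
  6        77.50        44.8361       269.0163
  7     1,077.50       569.0240     3,983.1682
  Σ                    911.0548     5,089.7485
Price P = Σ PV = 911.0548.
Macaulay duration = Σ(t·PV) / P = 5,089.7485 / 911.0548 = 5.58665 years.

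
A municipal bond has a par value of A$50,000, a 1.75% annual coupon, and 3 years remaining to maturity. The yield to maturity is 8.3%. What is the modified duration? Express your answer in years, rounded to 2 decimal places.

2.72 years

Periodic yield y = 0.083. First find Macaulay duration:
  t   CF        PV=CF/(1+0.083)^t    t·PV
  1       875.00       807.9409       807.9409
  2       875.00       746.0211     1,492.0423
  3    50,875.00    40,051.5246   120,154.5737
  Σ                 41,605.4866   122,454.5569
P = 41,605.4866; Macaulay duration = 122,454.5569 / 41,605.4866 = 2.94323 years.
Modified duration = D_Mac / (1 + y) = 2.94323 / 1.083 = 2.71766 years.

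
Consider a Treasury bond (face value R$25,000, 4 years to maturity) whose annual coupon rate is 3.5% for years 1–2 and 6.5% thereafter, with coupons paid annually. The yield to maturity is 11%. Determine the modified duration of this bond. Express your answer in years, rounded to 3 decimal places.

3.382 years

Periodic yield y = 0.11. First find Macaulay duration:
  t   CF        PV=CF/(1+0.11)^t    t·PV
  1       875.00       788.2883       788.2883
  2       875.00       710.1696     1,420.3393
  3     1,625.00     1,188.1860     3,564.5580
  4    26,625.00    17,538.7122    70,154.8487
  Σ                 20,225.3561    75,928.0343
P = 20,225.3561; Macaulay duration = 75,928.0343 / 20,225.3561 = 3.75410 years.
Modified duration = D_Mac / (1 + y) = 3.75410 / 1.11 = 3.38207 years.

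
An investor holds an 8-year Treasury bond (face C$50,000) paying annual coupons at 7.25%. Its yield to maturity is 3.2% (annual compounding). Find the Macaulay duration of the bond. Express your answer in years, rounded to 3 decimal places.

6.557 years

Periodic yield y = 0.032. Discount each cash flow and weight by its year:
  t   CF        PV=CF/(1+0.032)^t    t·PV
  1     3,625.00     3,512.5969     3,512.5969
  2     3,625.00     3,403.6792     6,807.3583
  3     3,625.00     3,298.1387     9,894.4162
  4     3,625.00     3,195.8709    12,783.4834
  5     3,625.00     3,096.7741    15,483.8704
  6     3,625.00     3,000.7501    18,004.5005
  7     3,625.00     2,907.7036    20,353.9250
  8    53,625.00    41,680.1935   333,441.5483
  Σ                 64,095.7069   420,281.6991
Price P = Σ PV = 64,095.7069.
Macaulay duration = Σ(t·PV) / P = 420,281.6991 / 64,095.7069 = 6.55710 years.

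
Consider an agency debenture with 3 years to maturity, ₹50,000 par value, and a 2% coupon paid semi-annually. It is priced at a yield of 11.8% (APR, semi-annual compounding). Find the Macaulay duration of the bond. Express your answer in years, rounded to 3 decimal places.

Periodic yield y = 0.059. Discount each cash flow and weight by its period:
  t   CF        PV=CF/(1+0.059)^t    t·PV
  1       500.00       472.1435       472.1435
  2       500.00       445.8390       891.6781
  3       500.00       421.0000     1,263.0001
  4       500.00       397.5449     1,590.1795
  5       500.00       375.3965     1,876.9824
  6    50,500.00    35,802.6866   214,816.1199
  Σ                 37,914.6106   220,910.1035
Price P = Σ PV = 37,914.6106.
Macaulay duration = Σ(t·PV) / P = 220,910.1035 / 37,914.6106 = 5.82652 half-year periods.
In years: 5.82652 / 2 = 2.91326 years.

2.913 years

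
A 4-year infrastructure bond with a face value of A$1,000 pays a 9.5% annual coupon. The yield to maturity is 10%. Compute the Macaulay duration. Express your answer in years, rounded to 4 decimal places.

Periodic yield y = 0.1. Discount each cash flow and weight by its year:
  t   CF        PV=CF/(1+0.1)^t    t·PV
  1        95.00        86.3636        86.3636
  2        95.00        78.5124       157.0248
  3        95.00        71.3749       214.1247
  4     1,095.00       747.8997     2,991.5989
  Σ                    984.1507     3,449.1121
Price P = Σ PV = 984.1507.
Macaulay duration = Σ(t·PV) / P = 3,449.1121 / 984.1507 = 3.50466 years.

3.5047 years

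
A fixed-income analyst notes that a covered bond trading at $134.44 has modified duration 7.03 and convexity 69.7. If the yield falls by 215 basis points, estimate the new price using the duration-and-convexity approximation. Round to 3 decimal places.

$156.926

Duration effect: -D_mod·Δy = -7.03 × (-0.0215) = +0.151145
Convexity effect: ½·C·(Δy)² = 0.5 × 69.7 × (-0.0215)² = +0.0161094125
ΔP/P ≈ +0.151145 + 0.0161094125 = +0.1672544125
New price ≈ 134.44 × (1 + 0.1672544125) = 156.9256832165.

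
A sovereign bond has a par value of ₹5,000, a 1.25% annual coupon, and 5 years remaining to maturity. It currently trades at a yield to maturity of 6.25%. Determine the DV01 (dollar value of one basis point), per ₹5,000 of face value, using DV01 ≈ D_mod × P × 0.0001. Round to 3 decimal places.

₹1.809

Periodic yield y = 0.0625.
  t   CF        PV=CF/(1+0.0625)^t    t·PV
  1        62.50        58.8235        58.8235
  2        62.50        55.3633       110.7266
  3        62.50        52.1067       156.3200
  4        62.50        49.0416       196.1662
  5     5,062.50     3,738.6976    18,693.4881
  Σ                  3,954.0327    19,215.5245
P = 3,954.0327; D_Mac = 4.85973 yrs; D_mod = 4.57386 yrs.
DV01 ≈ 4.57386 × 3,954.0327 × 0.0001 = 1.808520.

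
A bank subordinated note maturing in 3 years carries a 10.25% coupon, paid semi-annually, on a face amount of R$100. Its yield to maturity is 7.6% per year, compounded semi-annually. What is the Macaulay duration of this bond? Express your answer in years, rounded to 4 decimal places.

2.6703 years

Periodic yield y = 0.038. Discount each cash flow and weight by its period:
  t   CF        PV=CF/(1+0.038)^t    t·PV
  1        5.125         4.9374         4.9374
  2        5.125         4.7566         9.5133
  3        5.125         4.5825        13.7475
  4        5.125         4.4147        17.6589
  5        5.125         4.2531        21.2656
  6      105.125        84.0469       504.2816
  Σ                    106.9913       571.4042
Price P = Σ PV = 106.9913.
Macaulay duration = Σ(t·PV) / P = 571.4042 / 106.9913 = 5.34066 half-year periods.
In years: 5.34066 / 2 = 2.67033 years.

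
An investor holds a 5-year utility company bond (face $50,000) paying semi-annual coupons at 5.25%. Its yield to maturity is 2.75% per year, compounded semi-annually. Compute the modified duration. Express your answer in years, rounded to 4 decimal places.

Periodic yield y = 0.01375. First find Macaulay duration:
  t   CF        PV=CF/(1+0.01375)^t    t·PV
  1     1,312.50     1,294.6979     1,294.6979
  2     1,312.50     1,277.1373     2,554.2745
  3     1,312.50     1,259.8148     3,779.4444
  4     1,312.50     1,242.7273     4,970.9092
  5     1,312.50     1,225.8716     6,129.3579
  6     1,312.50     1,209.2445     7,255.4668
  7     1,312.50     1,192.8429     8,349.9001
  8     1,312.50     1,176.6638     9,413.3100
  9     1,312.50     1,160.7041    10,446.3366
  10   51,312.50    44,762.5173   447,625.1734
  Σ                 55,802.2214   501,818.8710
P = 55,802.2214; Macaulay duration = 501,818.8710 / 55,802.2214 = 8.99281 half-year periods = 4.49641 years.
Modified duration = D_Mac / (1 + y) = 4.49641 / 1.01375 = 4.43542 years.

4.4354 years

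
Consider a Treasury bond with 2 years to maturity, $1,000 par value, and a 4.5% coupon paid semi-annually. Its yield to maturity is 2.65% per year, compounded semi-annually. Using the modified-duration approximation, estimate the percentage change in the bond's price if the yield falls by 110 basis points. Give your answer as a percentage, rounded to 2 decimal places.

Periodic yield y = 0.01325. Modified duration first:
  t   CF        PV=CF/(1+0.01325)^t    t·PV
  1        22.50        22.2058        22.2058
  2        22.50        21.9154        43.8308
  3        22.50        21.6288        64.8864
  4     1,022.50       970.0561     3,880.2245
  Σ                  1,035.8061     4,011.1475
P = 1,035.8061; D_Mac = 3.87249 half-year periods = 1.93624 yrs; D_mod = 1.93624/(1+0.01325) = 1.91092 yrs.
ΔP/P ≈ -D_mod · Δy = -1.91092 × (-0.011) = +0.021020 = +2.1020%.

+2.10%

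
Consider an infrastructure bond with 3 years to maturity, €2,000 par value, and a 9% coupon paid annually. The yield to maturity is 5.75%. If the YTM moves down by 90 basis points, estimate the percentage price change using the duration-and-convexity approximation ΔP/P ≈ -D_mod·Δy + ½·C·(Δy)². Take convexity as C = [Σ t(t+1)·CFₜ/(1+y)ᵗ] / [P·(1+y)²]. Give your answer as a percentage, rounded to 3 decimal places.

With y = 0.0575:
  t   CF        PV=CF/(1+0.0575)^t    t·PV        t(t+1)·PV
  1       180.00       170.2128       170.2128         340.4255
  2       180.00       160.9577       321.9154         965.7462
  3     2,180.00     1,843.3821     5,530.1463      22,120.5852
  Σ                  2,174.5526     6,022.2745      23,426.7569
P = 2,174.5526; D_Mac = 2.76943 yrs; D_mod = 2.61885 yrs; C = 9.63344.
Duration effect: -2.61885 × (-0.009) = +0.023570
Convexity effect: 0.5 × 9.63344 × (-0.009)² = +0.0003902
ΔP/P ≈ +0.023570 + 0.0003902 = +0.023960 = +2.3960%.

+2.396%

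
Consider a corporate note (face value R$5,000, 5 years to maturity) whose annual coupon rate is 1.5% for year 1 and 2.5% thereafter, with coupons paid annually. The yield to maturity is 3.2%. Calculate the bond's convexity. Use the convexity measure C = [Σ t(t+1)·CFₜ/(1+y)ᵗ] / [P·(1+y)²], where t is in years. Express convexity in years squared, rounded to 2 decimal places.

26.60

With y = 0.032:
  t   CF        PV=CF/(1+0.032)^t    t·PV        t(t+1)·PV
  1        75.00        72.6744        72.6744         145.3488
  2       125.00       117.3682       234.7365         704.2095
  3       125.00       113.7289       341.1868       1,364.7471
  4       125.00       110.2024       440.8098       2,204.0489
  5     5,125.00     4,378.1978    21,890.9892     131,345.9355
  Σ                  4,792.1719    22,980.3967     135,764.2897
P = 4,792.1719.
Convexity = Σ t(t+1)·PV / [P·(1+y)²] = 135,764.2897 / (4,792.1719 × 1.065024) = 26.60074.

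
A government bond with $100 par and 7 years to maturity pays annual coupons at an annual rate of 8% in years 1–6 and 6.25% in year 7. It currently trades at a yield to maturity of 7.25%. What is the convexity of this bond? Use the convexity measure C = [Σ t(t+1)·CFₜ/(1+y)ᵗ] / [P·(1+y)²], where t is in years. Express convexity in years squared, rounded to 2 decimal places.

36.24

With y = 0.0725:
  t   CF        PV=CF/(1+0.0725)^t    t·PV        t(t+1)·PV
  1         8.00         7.4592         7.4592          14.9184
  2         8.00         6.9550        13.9099          41.7298
  3         8.00         6.4848        19.4545          77.8179
  4         8.00         6.0465        24.1858         120.9291
  5         8.00         5.6377        28.1886         169.1316
  6         8.00         5.2566        31.5397         220.7778
  7       106.25        65.0950       455.6652       3,645.3217
  Σ                    102.9348       580.4029       4,290.6263
P = 102.9348.
Convexity = Σ t(t+1)·PV / [P·(1+y)²] = 4,290.6263 / (102.9348 × 1.150256) = 36.23796.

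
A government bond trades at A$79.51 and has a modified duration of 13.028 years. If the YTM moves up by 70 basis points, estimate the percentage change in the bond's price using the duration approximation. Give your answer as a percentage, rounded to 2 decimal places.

-9.12%

Duration approximation: ΔP/P ≈ -D_mod · Δy = -13.028 × (+0.007) = -0.091196.
As a percentage: -9.1196%.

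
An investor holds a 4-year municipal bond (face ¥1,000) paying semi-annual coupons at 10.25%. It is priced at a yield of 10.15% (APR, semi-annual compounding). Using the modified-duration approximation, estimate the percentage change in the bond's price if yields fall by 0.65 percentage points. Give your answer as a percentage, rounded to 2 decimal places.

+2.09%

Periodic yield y = 0.05075. Modified duration first:
  t   CF        PV=CF/(1+0.05075)^t    t·PV
  1        51.25        48.7747        48.7747
  2        51.25        46.4189        92.8378
  3        51.25        44.1769       132.5308
  4        51.25        42.0432       168.1730
  5        51.25        40.0126       200.0630
  6        51.25        38.0800       228.4803
  7        51.25        36.2408       253.6858
  8     1,051.25       707.4745     5,659.7964
  Σ                  1,003.2218     6,784.3418
P = 1,003.2218; D_Mac = 6.76255 half-year periods = 3.38128 yrs; D_mod = 3.38128/(1+0.05075) = 3.21797 yrs.
ΔP/P ≈ -D_mod · Δy = -3.21797 × (-0.0065) = +0.020917 = +2.0917%.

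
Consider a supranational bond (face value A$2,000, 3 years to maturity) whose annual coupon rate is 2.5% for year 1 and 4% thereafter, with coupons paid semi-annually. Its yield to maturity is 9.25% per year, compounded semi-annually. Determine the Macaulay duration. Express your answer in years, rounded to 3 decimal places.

2.878 years

Periodic yield y = 0.04625. Discount each cash flow and weight by its period:
  t   CF        PV=CF/(1+0.04625)^t    t·PV
  1        25.00        23.8949        23.8949
  2        25.00        22.8386        45.6772
  3        40.00        34.9264       104.7791
  4        40.00        33.3824       133.5298
  5        40.00        31.9068       159.5338
  6     2,040.00     1,555.3114     9,331.8681
  Σ                  1,702.2604     9,799.2828
Price P = Σ PV = 1,702.2604.
Macaulay duration = Σ(t·PV) / P = 9,799.2828 / 1,702.2604 = 5.75663 half-year periods.
In years: 5.75663 / 2 = 2.87831 years.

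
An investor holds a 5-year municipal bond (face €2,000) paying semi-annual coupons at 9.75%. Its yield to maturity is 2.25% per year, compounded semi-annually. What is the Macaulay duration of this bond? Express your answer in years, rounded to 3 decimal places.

Periodic yield y = 0.01125. Discount each cash flow and weight by its period:
  t   CF        PV=CF/(1+0.01125)^t    t·PV
  1        97.50        96.4153        96.4153
  2        97.50        95.3427       190.6854
  3        97.50        94.2820       282.8461
  4        97.50        93.2332       372.9327
  5        97.50        92.1960       460.9799
  6        97.50        91.1703       547.0218
  7        97.50        90.1560       631.0923
  8        97.50        89.1531       713.2246
  9        97.50        88.1613       793.4514
  10    2,097.50     1,875.4981    18,754.9808
  Σ                  2,705.6080    22,843.6304
Price P = Σ PV = 2,705.6080.
Macaulay duration = Σ(t·PV) / P = 22,843.6304 / 2,705.6080 = 8.44307 half-year periods.
In years: 8.44307 / 2 = 4.22153 years.

4.222 years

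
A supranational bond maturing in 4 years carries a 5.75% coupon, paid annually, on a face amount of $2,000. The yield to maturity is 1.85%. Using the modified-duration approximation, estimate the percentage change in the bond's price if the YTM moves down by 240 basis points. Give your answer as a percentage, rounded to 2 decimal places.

Periodic yield y = 0.0185. Modified duration first:
  t   CF        PV=CF/(1+0.0185)^t    t·PV
  1       115.00       112.9111       112.9111
  2       115.00       110.8602       221.7205
  3       115.00       108.8466       326.5397
  4     2,115.00     1,965.4692     7,861.8767
  Σ                  2,298.0871     8,523.0480
P = 2,298.0871; D_Mac = 3.70876 yrs; D_mod = 3.70876/(1+0.0185) = 3.64139 yrs.
ΔP/P ≈ -D_mod · Δy = -3.64139 × (-0.024) = +0.087393 = +8.7393%.

+8.74%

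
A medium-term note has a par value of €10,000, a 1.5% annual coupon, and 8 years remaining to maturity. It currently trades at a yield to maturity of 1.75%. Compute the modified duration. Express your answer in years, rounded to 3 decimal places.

Periodic yield y = 0.0175. First find Macaulay duration:
  t   CF        PV=CF/(1+0.0175)^t    t·PV
  1       150.00       147.4201       147.4201
  2       150.00       144.8847       289.7693
  3       150.00       142.3928       427.1784
  4       150.00       139.9438       559.7751
  5       150.00       137.5369       687.6844
  6       150.00       135.1714       811.0283
  7       150.00       132.8466       929.9260
  8    10,150.00     8,834.6775    70,677.4197
  Σ                  9,814.8737    74,530.2013
P = 9,814.8737; Macaulay duration = 74,530.2013 / 9,814.8737 = 7.59360 years.
Modified duration = D_Mac / (1 + y) = 7.59360 / 1.0175 = 7.46300 years.

7.463 years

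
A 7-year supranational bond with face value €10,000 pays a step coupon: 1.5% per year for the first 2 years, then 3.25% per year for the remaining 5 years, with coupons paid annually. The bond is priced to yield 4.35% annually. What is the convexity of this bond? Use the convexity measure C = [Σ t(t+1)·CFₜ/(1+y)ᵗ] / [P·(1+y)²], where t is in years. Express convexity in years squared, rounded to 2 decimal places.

With y = 0.0435:
  t   CF        PV=CF/(1+0.0435)^t    t·PV        t(t+1)·PV
  1       150.00       143.7470       143.7470         287.4940
  2       150.00       137.7547       275.5094         826.5281
  3       325.00       286.0263       858.0790       3,432.3159
  4       325.00       274.1028     1,096.4114       5,482.0570
  5       325.00       262.6764     1,313.3821       7,880.2927
  6       325.00       251.7263     1,510.3580      10,572.5058
  7    10,325.00     7,663.7775    53,646.4424     429,171.5390
  Σ                  9,019.8111    58,843.9292     457,652.7324
P = 9,019.8111.
Convexity = Σ t(t+1)·PV / [P·(1+y)²] = 457,652.7324 / (9,019.8111 × 1.088892) = 46.59654.

46.60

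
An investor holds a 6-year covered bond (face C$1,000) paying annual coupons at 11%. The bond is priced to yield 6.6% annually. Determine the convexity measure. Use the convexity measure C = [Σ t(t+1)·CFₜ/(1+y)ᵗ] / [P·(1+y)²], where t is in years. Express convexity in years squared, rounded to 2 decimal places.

With y = 0.066:
  t   CF        PV=CF/(1+0.066)^t    t·PV        t(t+1)·PV
  1       110.00       103.1895       103.1895         206.3790
  2       110.00        96.8007       193.6013         580.8039
  3       110.00        90.8074       272.4221       1,089.6884
  4       110.00        85.1851       340.7406       1,703.7029
  5       110.00        79.9110       399.5551       2,397.3305
  6     1,110.00       756.4492     4,538.6950      31,770.8651
  Σ                  1,212.3428     5,848.2036      37,748.7698
P = 1,212.3428.
Convexity = Σ t(t+1)·PV / [P·(1+y)²] = 37,748.7698 / (1,212.3428 × 1.136356) = 27.40078.

27.40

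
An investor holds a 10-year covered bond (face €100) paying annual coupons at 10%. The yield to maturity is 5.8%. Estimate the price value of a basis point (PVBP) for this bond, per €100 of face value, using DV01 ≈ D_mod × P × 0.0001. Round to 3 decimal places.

Periodic yield y = 0.058.
  t   CF        PV=CF/(1+0.058)^t    t·PV
  1        10.00         9.4518         9.4518
  2        10.00         8.9336        17.8673
  3        10.00         8.4439        25.3317
  4        10.00         7.9810        31.9240
  5        10.00         7.5435        37.7174
  6        10.00         7.1299        42.7797
  7        10.00         6.7391        47.1735
  8        10.00         6.3696        50.9571
  9        10.00         6.0205        54.1841
  10      110.00        62.5945       625.9448
  Σ                    131.2074       943.3313
P = 131.2074; D_Mac = 7.18962 yrs; D_mod = 6.79548 yrs.
DV01 ≈ 6.79548 × 131.2074 × 0.0001 = 0.089162.

€0.089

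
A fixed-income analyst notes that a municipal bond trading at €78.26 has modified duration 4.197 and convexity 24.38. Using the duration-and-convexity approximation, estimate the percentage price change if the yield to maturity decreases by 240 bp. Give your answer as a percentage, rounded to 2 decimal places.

Duration effect: -D_mod·Δy = -4.197 × (-0.024) = +0.100728
Convexity effect: ½·C·(Δy)² = 0.5 × 24.38 × (-0.024)² = +0.00702144
ΔP/P ≈ +0.100728 + 0.00702144 = +0.10774944
= +10.774944%.

+10.77%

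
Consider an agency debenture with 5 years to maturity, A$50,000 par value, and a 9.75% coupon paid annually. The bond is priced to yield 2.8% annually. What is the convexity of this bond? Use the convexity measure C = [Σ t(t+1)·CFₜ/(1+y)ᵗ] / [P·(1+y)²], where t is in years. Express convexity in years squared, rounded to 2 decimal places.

23.11

With y = 0.028:
  t   CF        PV=CF/(1+0.028)^t    t·PV        t(t+1)·PV
  1     4,875.00     4,742.2179     4,742.2179       9,484.4358
  2     4,875.00     4,613.0524     9,226.1049      27,678.3146
  3     4,875.00     4,487.4051    13,462.2153      53,848.8611
  4     4,875.00     4,365.1800    17,460.7202      87,303.6009
  5    54,875.00    47,797.9158   238,989.5790   1,433,937.4743
  Σ                 66,005.7713   283,880.8373   1,612,252.6867
P = 66,005.7713.
Convexity = Σ t(t+1)·PV / [P·(1+y)²] = 1,612,252.6867 / (66,005.7713 × 1.056784) = 23.11346.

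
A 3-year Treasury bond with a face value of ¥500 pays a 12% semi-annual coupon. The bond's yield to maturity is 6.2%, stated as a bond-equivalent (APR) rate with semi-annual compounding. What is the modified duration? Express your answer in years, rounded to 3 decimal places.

2.558 years

Periodic yield y = 0.031. First find Macaulay duration:
  t   CF        PV=CF/(1+0.031)^t    t·PV
  1        30.00        29.0980        29.0980
  2        30.00        28.2230        56.4461
  3        30.00        27.3744        82.1233
  4        30.00        26.5513       106.2054
  5        30.00        25.7530       128.7650
  6       530.00       441.2898     2,647.7387
  Σ                    578.2896     3,050.3765
P = 578.2896; Macaulay duration = 3,050.3765 / 578.2896 = 5.27483 half-year periods = 2.63741 years.
Modified duration = D_Mac / (1 + y) = 2.63741 / 1.031 = 2.55811 years.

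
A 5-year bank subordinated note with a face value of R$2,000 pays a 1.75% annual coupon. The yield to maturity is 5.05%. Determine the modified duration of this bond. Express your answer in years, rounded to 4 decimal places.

4.5833 years

Periodic yield y = 0.0505. First find Macaulay duration:
  t   CF        PV=CF/(1+0.0505)^t    t·PV
  1        35.00        33.3175        33.3175
  2        35.00        31.7158        63.4316
  3        35.00        30.1912        90.5735
  4        35.00        28.7398       114.9592
  5     2,035.00     1,590.6848     7,953.4240
  Σ                  1,714.6491     8,255.7058
P = 1,714.6491; Macaulay duration = 8,255.7058 / 1,714.6491 = 4.81481 years.
Modified duration = D_Mac / (1 + y) = 4.81481 / 1.0505 = 4.58335 years.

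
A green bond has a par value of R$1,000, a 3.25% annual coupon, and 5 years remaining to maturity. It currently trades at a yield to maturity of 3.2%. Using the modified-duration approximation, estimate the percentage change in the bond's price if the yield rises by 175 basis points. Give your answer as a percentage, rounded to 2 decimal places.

-7.96%

Periodic yield y = 0.032. Modified duration first:
  t   CF        PV=CF/(1+0.032)^t    t·PV
  1        32.50        31.4922        31.4922
  2        32.50        30.5157        61.0315
  3        32.50        29.5695        88.7086
  4        32.50        28.6526       114.6105
  5     1,032.50       882.0467     4,410.2334
  Σ                  1,002.2768     4,706.0763
P = 1,002.2768; D_Mac = 4.69539 yrs; D_mod = 4.69539/(1+0.032) = 4.54979 yrs.
ΔP/P ≈ -D_mod · Δy = -4.54979 × (+0.0175) = -0.079621 = -7.9621%.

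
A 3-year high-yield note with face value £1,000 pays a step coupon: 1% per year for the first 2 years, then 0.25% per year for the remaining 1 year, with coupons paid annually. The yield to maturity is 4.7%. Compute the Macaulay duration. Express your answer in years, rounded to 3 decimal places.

2.968 years

Periodic yield y = 0.047. Discount each cash flow and weight by its year:
  t   CF        PV=CF/(1+0.047)^t    t·PV
  1        10.00         9.5511         9.5511
  2        10.00         9.1223        18.2447
  3     1,002.50       873.4626     2,620.3879
  Σ                    892.1361     2,648.1837
Price P = Σ PV = 892.1361.
Macaulay duration = Σ(t·PV) / P = 2,648.1837 / 892.1361 = 2.96836 years.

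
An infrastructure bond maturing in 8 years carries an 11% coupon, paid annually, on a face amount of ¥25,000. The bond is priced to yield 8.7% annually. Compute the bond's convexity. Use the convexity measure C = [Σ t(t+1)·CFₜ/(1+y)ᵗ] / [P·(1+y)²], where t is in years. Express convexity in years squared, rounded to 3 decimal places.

39.574

With y = 0.087:
  t   CF        PV=CF/(1+0.087)^t    t·PV        t(t+1)·PV
  1     2,750.00     2,529.8988     2,529.8988       5,059.7976
  2     2,750.00     2,327.4138     4,654.8276      13,964.4828
  3     2,750.00     2,141.1351     6,423.4052      25,693.6206
  4     2,750.00     1,969.7655     7,879.0618      39,395.3092
  5     2,750.00     1,812.1117     9,060.5587      54,363.3521
  6     2,750.00     1,667.0761    10,002.4567      70,017.1968
  7     2,750.00     1,533.6487    10,735.5408      85,884.3261
  8    27,750.00    14,237.2672   113,898.1373   1,025,083.2360
  Σ                 28,218.3168   165,183.8869   1,319,461.3213
P = 28,218.3168.
Convexity = Σ t(t+1)·PV / [P·(1+y)²] = 1,319,461.3213 / (28,218.3168 × 1.181569) = 39.57368.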